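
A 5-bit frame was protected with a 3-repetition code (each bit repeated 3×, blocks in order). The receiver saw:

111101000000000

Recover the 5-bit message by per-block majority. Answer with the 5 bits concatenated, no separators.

11000

Block 1 (111): 3 ones → 1
Block 2 (101): 2 ones → 1
Block 3 (000): 0 ones → 0
Block 4 (000): 0 ones → 0
Block 5 (000): 0 ones → 0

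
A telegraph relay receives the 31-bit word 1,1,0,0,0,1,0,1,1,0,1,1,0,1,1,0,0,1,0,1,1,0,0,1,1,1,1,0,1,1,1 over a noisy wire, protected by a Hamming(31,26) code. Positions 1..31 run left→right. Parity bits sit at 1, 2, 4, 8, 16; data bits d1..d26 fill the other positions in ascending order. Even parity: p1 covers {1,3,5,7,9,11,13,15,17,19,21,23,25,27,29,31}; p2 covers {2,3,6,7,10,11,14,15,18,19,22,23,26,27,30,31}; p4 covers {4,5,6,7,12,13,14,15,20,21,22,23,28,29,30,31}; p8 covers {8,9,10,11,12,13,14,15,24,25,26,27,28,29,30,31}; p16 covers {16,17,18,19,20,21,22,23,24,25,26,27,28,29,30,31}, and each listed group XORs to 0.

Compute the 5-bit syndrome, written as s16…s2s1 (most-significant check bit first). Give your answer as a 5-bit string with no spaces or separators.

s1 (pos 1,3,5,7,9,11,13,15,17,19,21,23,25,27,29,31): 1⊕0⊕0⊕0⊕1⊕1⊕0⊕1⊕0⊕0⊕1⊕0⊕1⊕1⊕1⊕1 = 1
s2 (pos 2,3,6,7,10,11,14,15,18,19,22,23,26,27,30,31): 1⊕0⊕1⊕0⊕0⊕1⊕1⊕1⊕1⊕0⊕0⊕0⊕1⊕1⊕1⊕1 = 0
s4 (pos 4,5,6,7,12,13,14,15,20,21,22,23,28,29,30,31): 0⊕0⊕1⊕0⊕1⊕0⊕1⊕1⊕1⊕1⊕0⊕0⊕0⊕1⊕1⊕1 = 1
s8 (pos 8,9,10,11,12,13,14,15,24,25,26,27,28,29,30,31): 1⊕1⊕0⊕1⊕1⊕0⊕1⊕1⊕1⊕1⊕1⊕1⊕0⊕1⊕1⊕1 = 1
s16 (pos 16,17,18,19,20,21,22,23,24,25,26,27,28,29,30,31): 0⊕0⊕1⊕0⊕1⊕1⊕0⊕0⊕1⊕1⊕1⊕1⊕0⊕1⊕1⊕1 = 0
Syndrome s16…s1 = 01101 → error at position 13.

01101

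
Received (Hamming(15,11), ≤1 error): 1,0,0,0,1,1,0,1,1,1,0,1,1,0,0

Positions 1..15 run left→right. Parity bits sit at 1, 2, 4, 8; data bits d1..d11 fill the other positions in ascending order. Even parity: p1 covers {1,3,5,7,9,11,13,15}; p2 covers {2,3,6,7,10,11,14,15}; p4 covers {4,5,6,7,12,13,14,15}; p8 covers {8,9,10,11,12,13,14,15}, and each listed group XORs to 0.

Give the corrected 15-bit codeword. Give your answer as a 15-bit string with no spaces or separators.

100011001101100

s1 (pos 1,3,5,7,9,11,13,15): 1⊕0⊕1⊕0⊕1⊕0⊕1⊕0 = 0
s2 (pos 2,3,6,7,10,11,14,15): 0⊕0⊕1⊕0⊕1⊕0⊕0⊕0 = 0
s4 (pos 4,5,6,7,12,13,14,15): 0⊕1⊕1⊕0⊕1⊕1⊕0⊕0 = 0
s8 (pos 8,9,10,11,12,13,14,15): 1⊕1⊕1⊕0⊕1⊕1⊕0⊕0 = 1
Syndrome s8…s1 = 1000 → error at position 8.
Flip position 8: 100011011101100 → 100011001101100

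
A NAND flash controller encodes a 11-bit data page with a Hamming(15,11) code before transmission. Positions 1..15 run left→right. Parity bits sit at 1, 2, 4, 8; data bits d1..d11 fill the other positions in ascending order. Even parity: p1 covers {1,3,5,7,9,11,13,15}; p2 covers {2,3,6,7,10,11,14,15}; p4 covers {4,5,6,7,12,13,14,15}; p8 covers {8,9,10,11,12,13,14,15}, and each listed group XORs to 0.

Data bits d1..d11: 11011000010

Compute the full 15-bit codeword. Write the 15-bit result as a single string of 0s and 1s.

011110101000010

Place data at non-parity positions: p1 p2 1 p4 1 0 1 p8 1 0 0 0 0 1 0
p1 (pos 1,3,5,7,9,11,13,15): XOR of data positions = 1⊕1⊕1⊕1⊕0⊕0⊕0 = 0
p2 (pos 2,3,6,7,10,11,14,15): XOR of data positions = 1⊕0⊕1⊕0⊕0⊕1⊕0 = 1
p4 (pos 4,5,6,7,12,13,14,15): XOR of data positions = 1⊕0⊕1⊕0⊕0⊕1⊕0 = 1
p8 (pos 8,9,10,11,12,13,14,15): XOR of data positions = 1⊕0⊕0⊕0⊕0⊕1⊕0 = 0
Codeword: 011110101000010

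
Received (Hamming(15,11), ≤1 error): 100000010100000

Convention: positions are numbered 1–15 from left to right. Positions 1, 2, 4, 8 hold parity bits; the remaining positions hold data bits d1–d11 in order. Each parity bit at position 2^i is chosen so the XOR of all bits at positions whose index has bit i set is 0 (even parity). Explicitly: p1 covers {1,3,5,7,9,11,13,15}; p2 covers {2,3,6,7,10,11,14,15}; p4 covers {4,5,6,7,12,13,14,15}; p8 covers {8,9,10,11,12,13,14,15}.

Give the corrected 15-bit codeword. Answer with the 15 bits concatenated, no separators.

101000010100000

s1 (pos 1,3,5,7,9,11,13,15): 1⊕0⊕0⊕0⊕0⊕0⊕0⊕0 = 1
s2 (pos 2,3,6,7,10,11,14,15): 0⊕0⊕0⊕0⊕1⊕0⊕0⊕0 = 1
s4 (pos 4,5,6,7,12,13,14,15): 0⊕0⊕0⊕0⊕0⊕0⊕0⊕0 = 0
s8 (pos 8,9,10,11,12,13,14,15): 1⊕0⊕1⊕0⊕0⊕0⊕0⊕0 = 0
Syndrome s8…s1 = 0011 → error at position 3.
Flip position 3: 100000010100000 → 101000010100000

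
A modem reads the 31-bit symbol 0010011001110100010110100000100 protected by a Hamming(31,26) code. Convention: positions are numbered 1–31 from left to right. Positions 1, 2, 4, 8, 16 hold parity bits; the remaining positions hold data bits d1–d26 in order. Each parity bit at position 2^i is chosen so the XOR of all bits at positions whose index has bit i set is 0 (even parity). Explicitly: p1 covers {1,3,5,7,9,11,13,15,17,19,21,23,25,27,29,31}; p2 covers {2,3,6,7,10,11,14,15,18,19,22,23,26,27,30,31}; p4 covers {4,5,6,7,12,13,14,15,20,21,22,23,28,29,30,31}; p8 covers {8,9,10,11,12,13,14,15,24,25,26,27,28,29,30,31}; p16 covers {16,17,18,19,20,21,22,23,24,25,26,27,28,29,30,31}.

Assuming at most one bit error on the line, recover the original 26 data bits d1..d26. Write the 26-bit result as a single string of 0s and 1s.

s1 (pos 1,3,5,7,9,11,13,15,17,19,21,23,25,27,29,31): 0⊕1⊕0⊕1⊕0⊕1⊕0⊕0⊕0⊕0⊕1⊕1⊕0⊕0⊕1⊕0 = 0
s2 (pos 2,3,6,7,10,11,14,15,18,19,22,23,26,27,30,31): 0⊕1⊕1⊕1⊕1⊕1⊕1⊕0⊕1⊕0⊕0⊕1⊕0⊕0⊕0⊕0 = 0
s4 (pos 4,5,6,7,12,13,14,15,20,21,22,23,28,29,30,31): 0⊕0⊕1⊕1⊕1⊕0⊕1⊕0⊕1⊕1⊕0⊕1⊕0⊕1⊕0⊕0 = 0
s8 (pos 8,9,10,11,12,13,14,15,24,25,26,27,28,29,30,31): 0⊕0⊕1⊕1⊕1⊕0⊕1⊕0⊕0⊕0⊕0⊕0⊕0⊕1⊕0⊕0 = 1
s16 (pos 16,17,18,19,20,21,22,23,24,25,26,27,28,29,30,31): 0⊕0⊕1⊕0⊕1⊕1⊕0⊕1⊕0⊕0⊕0⊕0⊕0⊕1⊕0⊕0 = 1
Syndrome s16…s1 = 11000 → error at position 24.
Flip position 24: 0010011001110100010110100000100 → 0010011001110100010110110000100
Read data bits from positions 3,5,6,7,9,10,11,12,13,14,15,17,18,19,20,21,22,23,24,25,26,27,28,29,30,31: 10110111010010110110000100

10110111010010110110000100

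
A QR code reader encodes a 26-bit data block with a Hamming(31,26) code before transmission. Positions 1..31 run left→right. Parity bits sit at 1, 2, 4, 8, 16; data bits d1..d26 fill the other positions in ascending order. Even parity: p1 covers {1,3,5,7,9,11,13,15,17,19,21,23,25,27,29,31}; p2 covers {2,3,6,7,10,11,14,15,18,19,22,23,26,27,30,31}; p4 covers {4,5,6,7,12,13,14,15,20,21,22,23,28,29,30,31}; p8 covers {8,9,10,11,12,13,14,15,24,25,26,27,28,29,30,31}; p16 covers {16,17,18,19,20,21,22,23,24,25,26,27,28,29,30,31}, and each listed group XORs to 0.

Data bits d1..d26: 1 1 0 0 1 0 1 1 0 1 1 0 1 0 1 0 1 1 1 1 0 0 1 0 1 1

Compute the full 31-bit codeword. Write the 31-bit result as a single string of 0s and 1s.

Place data at non-parity positions: p1 p2 1 p4 1 0 0 p8 1 0 1 1 0 1 1 p16 0 1 0 1 0 1 1 1 1 0 0 1 0 1 1
p1 (pos 1,3,5,7,9,11,13,15,17,19,21,23,25,27,29,31): XOR of data positions = 1⊕1⊕0⊕1⊕1⊕0⊕1⊕0⊕0⊕0⊕1⊕1⊕0⊕0⊕1 = 0
p2 (pos 2,3,6,7,10,11,14,15,18,19,22,23,26,27,30,31): XOR of data positions = 1⊕0⊕0⊕0⊕1⊕1⊕1⊕1⊕0⊕1⊕1⊕0⊕0⊕1⊕1 = 1
p4 (pos 4,5,6,7,12,13,14,15,20,21,22,23,28,29,30,31): XOR of data positions = 1⊕0⊕0⊕1⊕0⊕1⊕1⊕1⊕0⊕1⊕1⊕1⊕0⊕1⊕1 = 0
p8 (pos 8,9,10,11,12,13,14,15,24,25,26,27,28,29,30,31): XOR of data positions = 1⊕0⊕1⊕1⊕0⊕1⊕1⊕1⊕1⊕0⊕0⊕1⊕0⊕1⊕1 = 0
p16 (pos 16,17,18,19,20,21,22,23,24,25,26,27,28,29,30,31): XOR of data positions = 0⊕1⊕0⊕1⊕0⊕1⊕1⊕1⊕1⊕0⊕0⊕1⊕0⊕1⊕1 = 1
Codeword: 0110100010110111010101111001011

0110100010110111010101111001011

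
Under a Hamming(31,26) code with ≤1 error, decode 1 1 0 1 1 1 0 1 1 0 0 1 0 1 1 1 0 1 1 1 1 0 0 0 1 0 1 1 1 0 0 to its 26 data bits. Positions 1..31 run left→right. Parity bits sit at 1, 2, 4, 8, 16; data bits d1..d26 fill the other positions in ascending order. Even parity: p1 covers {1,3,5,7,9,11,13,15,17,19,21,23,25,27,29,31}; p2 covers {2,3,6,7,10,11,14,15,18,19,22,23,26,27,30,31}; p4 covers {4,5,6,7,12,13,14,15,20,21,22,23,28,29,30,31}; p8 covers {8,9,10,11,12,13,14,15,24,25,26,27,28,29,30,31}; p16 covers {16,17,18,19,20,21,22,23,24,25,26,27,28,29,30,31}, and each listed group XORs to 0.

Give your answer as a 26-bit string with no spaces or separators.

01101001011011110001001100

s1 (pos 1,3,5,7,9,11,13,15,17,19,21,23,25,27,29,31): 1⊕0⊕1⊕0⊕1⊕0⊕0⊕1⊕0⊕1⊕1⊕0⊕1⊕1⊕1⊕0 = 1
s2 (pos 2,3,6,7,10,11,14,15,18,19,22,23,26,27,30,31): 1⊕0⊕1⊕0⊕0⊕0⊕1⊕1⊕1⊕1⊕0⊕0⊕0⊕1⊕0⊕0 = 1
s4 (pos 4,5,6,7,12,13,14,15,20,21,22,23,28,29,30,31): 1⊕1⊕1⊕0⊕1⊕0⊕1⊕1⊕1⊕1⊕0⊕0⊕1⊕1⊕0⊕0 = 0
s8 (pos 8,9,10,11,12,13,14,15,24,25,26,27,28,29,30,31): 1⊕1⊕0⊕0⊕1⊕0⊕1⊕1⊕0⊕1⊕0⊕1⊕1⊕1⊕0⊕0 = 1
s16 (pos 16,17,18,19,20,21,22,23,24,25,26,27,28,29,30,31): 1⊕0⊕1⊕1⊕1⊕1⊕0⊕0⊕0⊕1⊕0⊕1⊕1⊕1⊕0⊕0 = 1
Syndrome s16…s1 = 11011 → error at position 27.
Flip position 27: 1101110110010111011110001011100 → 1101110110010111011110001001100
Read data bits from positions 3,5,6,7,9,10,11,12,13,14,15,17,18,19,20,21,22,23,24,25,26,27,28,29,30,31: 01101001011011110001001100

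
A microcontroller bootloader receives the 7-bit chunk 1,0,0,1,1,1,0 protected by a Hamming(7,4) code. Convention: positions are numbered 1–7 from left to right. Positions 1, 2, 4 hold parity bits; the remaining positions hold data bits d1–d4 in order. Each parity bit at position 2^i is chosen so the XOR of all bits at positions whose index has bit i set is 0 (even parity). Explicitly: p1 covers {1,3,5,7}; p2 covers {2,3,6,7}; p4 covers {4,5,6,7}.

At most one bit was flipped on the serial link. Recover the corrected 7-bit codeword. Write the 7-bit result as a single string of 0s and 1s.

s1 (pos 1,3,5,7): 1⊕0⊕1⊕0 = 0
s2 (pos 2,3,6,7): 0⊕0⊕1⊕0 = 1
s4 (pos 4,5,6,7): 1⊕1⊕1⊕0 = 1
Syndrome s4…s1 = 110 → error at position 6.
Flip position 6: 1001110 → 1001100

1001100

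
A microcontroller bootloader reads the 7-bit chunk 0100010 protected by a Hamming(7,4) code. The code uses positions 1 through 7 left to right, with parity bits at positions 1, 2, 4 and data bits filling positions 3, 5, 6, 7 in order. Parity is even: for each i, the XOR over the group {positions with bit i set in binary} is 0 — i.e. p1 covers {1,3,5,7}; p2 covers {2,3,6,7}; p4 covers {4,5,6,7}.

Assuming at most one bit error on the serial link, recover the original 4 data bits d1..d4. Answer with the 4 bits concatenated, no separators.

0010

s1 (pos 1,3,5,7): 0⊕0⊕0⊕0 = 0
s2 (pos 2,3,6,7): 1⊕0⊕1⊕0 = 0
s4 (pos 4,5,6,7): 0⊕0⊕1⊕0 = 1
Syndrome s4…s1 = 100 → error at position 4.
Flip position 4: 0100010 → 0101010
Read data bits from positions 3,5,6,7: 0010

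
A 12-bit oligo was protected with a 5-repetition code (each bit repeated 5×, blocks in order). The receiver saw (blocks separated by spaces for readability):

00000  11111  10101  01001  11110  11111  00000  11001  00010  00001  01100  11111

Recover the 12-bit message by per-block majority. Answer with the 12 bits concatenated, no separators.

Block 1 (00000): 0 ones → 0
Block 2 (11111): 5 ones → 1
Block 3 (10101): 3 ones → 1
Block 4 (01001): 2 ones → 0
Block 5 (11110): 4 ones → 1
Block 6 (11111): 5 ones → 1
Block 7 (00000): 0 ones → 0
Block 8 (11001): 3 ones → 1
Block 9 (00010): 1 one → 0
Block 10 (00001): 1 one → 0
Block 11 (01100): 2 ones → 0
Block 12 (11111): 5 ones → 1

011011010001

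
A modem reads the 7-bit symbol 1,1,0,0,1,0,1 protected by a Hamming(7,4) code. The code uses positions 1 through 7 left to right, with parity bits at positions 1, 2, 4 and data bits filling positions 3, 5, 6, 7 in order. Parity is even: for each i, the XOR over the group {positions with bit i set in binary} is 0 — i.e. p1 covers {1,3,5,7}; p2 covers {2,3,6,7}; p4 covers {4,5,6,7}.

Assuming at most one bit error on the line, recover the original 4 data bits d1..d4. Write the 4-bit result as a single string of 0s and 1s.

0101

s1 (pos 1,3,5,7): 1⊕0⊕1⊕1 = 1
s2 (pos 2,3,6,7): 1⊕0⊕0⊕1 = 0
s4 (pos 4,5,6,7): 0⊕1⊕0⊕1 = 0
Syndrome s4…s1 = 001 → error at position 1.
Flip position 1: 1100101 → 0100101
Read data bits from positions 3,5,6,7: 0101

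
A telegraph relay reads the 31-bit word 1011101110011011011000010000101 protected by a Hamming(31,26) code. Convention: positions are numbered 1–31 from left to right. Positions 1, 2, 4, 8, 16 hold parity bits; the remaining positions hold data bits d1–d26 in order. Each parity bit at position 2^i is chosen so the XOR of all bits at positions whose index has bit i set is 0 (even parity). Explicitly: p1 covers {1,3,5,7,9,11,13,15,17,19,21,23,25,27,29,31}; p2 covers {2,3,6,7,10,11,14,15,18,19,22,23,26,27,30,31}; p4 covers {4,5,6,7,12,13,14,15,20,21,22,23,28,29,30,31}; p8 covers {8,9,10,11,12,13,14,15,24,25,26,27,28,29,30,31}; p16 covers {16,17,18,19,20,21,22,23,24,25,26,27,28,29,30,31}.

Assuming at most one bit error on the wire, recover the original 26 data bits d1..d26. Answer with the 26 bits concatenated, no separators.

s1 (pos 1,3,5,7,9,11,13,15,17,19,21,23,25,27,29,31): 1⊕1⊕1⊕1⊕1⊕0⊕1⊕1⊕0⊕1⊕0⊕0⊕0⊕0⊕1⊕1 = 0
s2 (pos 2,3,6,7,10,11,14,15,18,19,22,23,26,27,30,31): 0⊕1⊕0⊕1⊕0⊕0⊕0⊕1⊕1⊕1⊕0⊕0⊕0⊕0⊕0⊕1 = 0
s4 (pos 4,5,6,7,12,13,14,15,20,21,22,23,28,29,30,31): 1⊕1⊕0⊕1⊕1⊕1⊕0⊕1⊕0⊕0⊕0⊕0⊕0⊕1⊕0⊕1 = 0
s8 (pos 8,9,10,11,12,13,14,15,24,25,26,27,28,29,30,31): 1⊕1⊕0⊕0⊕1⊕1⊕0⊕1⊕1⊕0⊕0⊕0⊕0⊕1⊕0⊕1 = 0
s16 (pos 16,17,18,19,20,21,22,23,24,25,26,27,28,29,30,31): 1⊕0⊕1⊕1⊕0⊕0⊕0⊕0⊕1⊕0⊕0⊕0⊕0⊕1⊕0⊕1 = 0
Syndrome s16…s1 = 00000 → no error.
Read data bits from positions 3,5,6,7,9,10,11,12,13,14,15,17,18,19,20,21,22,23,24,25,26,27,28,29,30,31: 11011001101011000010000101

11011001101011000010000101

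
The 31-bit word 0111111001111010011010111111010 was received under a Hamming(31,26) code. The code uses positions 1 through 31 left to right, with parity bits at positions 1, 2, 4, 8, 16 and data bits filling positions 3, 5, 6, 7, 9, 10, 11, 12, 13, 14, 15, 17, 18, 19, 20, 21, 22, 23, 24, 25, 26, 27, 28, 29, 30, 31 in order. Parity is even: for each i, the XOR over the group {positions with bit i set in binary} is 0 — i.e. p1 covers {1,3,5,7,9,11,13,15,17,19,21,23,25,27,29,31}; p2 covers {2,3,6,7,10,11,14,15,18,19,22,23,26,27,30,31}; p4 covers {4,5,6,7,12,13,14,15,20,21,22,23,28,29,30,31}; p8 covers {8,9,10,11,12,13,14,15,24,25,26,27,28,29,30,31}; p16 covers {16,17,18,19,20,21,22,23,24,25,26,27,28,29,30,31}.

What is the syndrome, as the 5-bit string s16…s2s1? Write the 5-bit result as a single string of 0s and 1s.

01111

s1 (pos 1,3,5,7,9,11,13,15,17,19,21,23,25,27,29,31): 0⊕1⊕1⊕1⊕0⊕1⊕1⊕1⊕0⊕1⊕1⊕1⊕1⊕1⊕0⊕0 = 1
s2 (pos 2,3,6,7,10,11,14,15,18,19,22,23,26,27,30,31): 1⊕1⊕1⊕1⊕1⊕1⊕0⊕1⊕1⊕1⊕0⊕1⊕1⊕1⊕1⊕0 = 1
s4 (pos 4,5,6,7,12,13,14,15,20,21,22,23,28,29,30,31): 1⊕1⊕1⊕1⊕1⊕1⊕0⊕1⊕0⊕1⊕0⊕1⊕1⊕0⊕1⊕0 = 1
s8 (pos 8,9,10,11,12,13,14,15,24,25,26,27,28,29,30,31): 0⊕0⊕1⊕1⊕1⊕1⊕0⊕1⊕1⊕1⊕1⊕1⊕1⊕0⊕1⊕0 = 1
s16 (pos 16,17,18,19,20,21,22,23,24,25,26,27,28,29,30,31): 0⊕0⊕1⊕1⊕0⊕1⊕0⊕1⊕1⊕1⊕1⊕1⊕1⊕0⊕1⊕0 = 0
Syndrome s16…s1 = 01111 → error at position 15.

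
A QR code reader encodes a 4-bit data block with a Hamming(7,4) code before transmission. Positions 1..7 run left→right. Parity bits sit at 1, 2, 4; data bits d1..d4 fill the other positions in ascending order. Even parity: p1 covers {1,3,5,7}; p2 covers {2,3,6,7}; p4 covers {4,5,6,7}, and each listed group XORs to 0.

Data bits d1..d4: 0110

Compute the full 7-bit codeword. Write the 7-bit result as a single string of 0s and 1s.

1100110

Place data at non-parity positions: p1 p2 0 p4 1 1 0
p1 (pos 1,3,5,7): XOR of data positions = 0⊕1⊕0 = 1
p2 (pos 2,3,6,7): XOR of data positions = 0⊕1⊕0 = 1
p4 (pos 4,5,6,7): XOR of data positions = 1⊕1⊕0 = 0
Codeword: 1100110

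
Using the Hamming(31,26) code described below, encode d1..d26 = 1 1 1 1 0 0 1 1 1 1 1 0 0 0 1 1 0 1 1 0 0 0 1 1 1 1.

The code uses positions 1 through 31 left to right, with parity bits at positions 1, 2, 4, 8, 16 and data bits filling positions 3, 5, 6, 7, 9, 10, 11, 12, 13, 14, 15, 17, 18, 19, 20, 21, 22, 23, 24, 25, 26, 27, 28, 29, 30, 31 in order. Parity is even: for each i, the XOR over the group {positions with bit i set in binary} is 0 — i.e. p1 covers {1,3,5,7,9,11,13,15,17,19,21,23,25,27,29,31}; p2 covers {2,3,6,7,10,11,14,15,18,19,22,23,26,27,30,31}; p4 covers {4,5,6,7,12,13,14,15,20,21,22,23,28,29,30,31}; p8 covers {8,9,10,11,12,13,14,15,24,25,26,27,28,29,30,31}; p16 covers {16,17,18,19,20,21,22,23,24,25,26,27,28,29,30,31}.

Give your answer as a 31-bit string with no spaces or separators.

0110111000111110000110110001111

Place data at non-parity positions: p1 p2 1 p4 1 1 1 p8 0 0 1 1 1 1 1 p16 0 0 0 1 1 0 1 1 0 0 0 1 1 1 1
p1 (pos 1,3,5,7,9,11,13,15,17,19,21,23,25,27,29,31): XOR of data positions = 1⊕1⊕1⊕0⊕1⊕1⊕1⊕0⊕0⊕1⊕1⊕0⊕0⊕1⊕1 = 0
p2 (pos 2,3,6,7,10,11,14,15,18,19,22,23,26,27,30,31): XOR of data positions = 1⊕1⊕1⊕0⊕1⊕1⊕1⊕0⊕0⊕0⊕1⊕0⊕0⊕1⊕1 = 1
p4 (pos 4,5,6,7,12,13,14,15,20,21,22,23,28,29,30,31): XOR of data positions = 1⊕1⊕1⊕1⊕1⊕1⊕1⊕1⊕1⊕0⊕1⊕1⊕1⊕1⊕1 = 0
p8 (pos 8,9,10,11,12,13,14,15,24,25,26,27,28,29,30,31): XOR of data positions = 0⊕0⊕1⊕1⊕1⊕1⊕1⊕1⊕0⊕0⊕0⊕1⊕1⊕1⊕1 = 0
p16 (pos 16,17,18,19,20,21,22,23,24,25,26,27,28,29,30,31): XOR of data positions = 0⊕0⊕0⊕1⊕1⊕0⊕1⊕1⊕0⊕0⊕0⊕1⊕1⊕1⊕1 = 0
Codeword: 0110111000111110000110110001111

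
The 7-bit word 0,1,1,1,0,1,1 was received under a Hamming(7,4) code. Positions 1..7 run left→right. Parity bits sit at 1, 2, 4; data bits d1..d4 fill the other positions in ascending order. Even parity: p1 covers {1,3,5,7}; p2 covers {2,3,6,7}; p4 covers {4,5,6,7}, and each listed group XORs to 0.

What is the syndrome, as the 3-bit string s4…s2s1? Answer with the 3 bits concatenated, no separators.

s1 (pos 1,3,5,7): 0⊕1⊕0⊕1 = 0
s2 (pos 2,3,6,7): 1⊕1⊕1⊕1 = 0
s4 (pos 4,5,6,7): 1⊕0⊕1⊕1 = 1
Syndrome s4…s1 = 100 → error at position 4.

100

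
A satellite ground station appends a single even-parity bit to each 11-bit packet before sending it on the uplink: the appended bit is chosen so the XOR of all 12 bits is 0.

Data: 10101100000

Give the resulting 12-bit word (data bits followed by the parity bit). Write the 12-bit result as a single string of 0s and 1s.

XOR of the 11 data bits: 1⊕0⊕1⊕0⊕1⊕1⊕0⊕0⊕0⊕0⊕0 = 0
Parity bit = 0 (so all 12 bits XOR to 0).

101011000000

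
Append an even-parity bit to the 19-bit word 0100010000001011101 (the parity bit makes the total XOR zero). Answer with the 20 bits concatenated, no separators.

XOR of the 19 data bits: 0⊕1⊕0⊕0⊕0⊕1⊕0⊕0⊕0⊕0⊕0⊕0⊕1⊕0⊕1⊕1⊕1⊕0⊕1 = 1
Parity bit = 1 (so all 20 bits XOR to 0).

01000100000010111011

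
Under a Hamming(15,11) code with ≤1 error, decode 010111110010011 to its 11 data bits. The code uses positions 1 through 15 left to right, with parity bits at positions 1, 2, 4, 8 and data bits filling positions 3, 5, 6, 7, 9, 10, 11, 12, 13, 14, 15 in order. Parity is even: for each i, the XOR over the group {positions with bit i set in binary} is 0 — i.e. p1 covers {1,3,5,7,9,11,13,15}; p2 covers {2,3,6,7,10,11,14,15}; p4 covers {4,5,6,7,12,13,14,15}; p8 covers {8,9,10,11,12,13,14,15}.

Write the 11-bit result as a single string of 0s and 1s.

s1 (pos 1,3,5,7,9,11,13,15): 0⊕0⊕1⊕1⊕0⊕1⊕0⊕1 = 0
s2 (pos 2,3,6,7,10,11,14,15): 1⊕0⊕1⊕1⊕0⊕1⊕1⊕1 = 0
s4 (pos 4,5,6,7,12,13,14,15): 1⊕1⊕1⊕1⊕0⊕0⊕1⊕1 = 0
s8 (pos 8,9,10,11,12,13,14,15): 1⊕0⊕0⊕1⊕0⊕0⊕1⊕1 = 0
Syndrome s8…s1 = 0000 → no error.
Read data bits from positions 3,5,6,7,9,10,11,12,13,14,15: 01110010011

01110010011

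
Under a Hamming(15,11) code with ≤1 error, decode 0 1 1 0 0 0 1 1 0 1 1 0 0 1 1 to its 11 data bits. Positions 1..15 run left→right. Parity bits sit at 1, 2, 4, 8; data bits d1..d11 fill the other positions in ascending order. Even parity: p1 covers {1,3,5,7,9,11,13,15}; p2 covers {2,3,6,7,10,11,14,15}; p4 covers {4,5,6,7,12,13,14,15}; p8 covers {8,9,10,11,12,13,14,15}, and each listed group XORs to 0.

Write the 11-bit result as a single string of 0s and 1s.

10010110001

s1 (pos 1,3,5,7,9,11,13,15): 0⊕1⊕0⊕1⊕0⊕1⊕0⊕1 = 0
s2 (pos 2,3,6,7,10,11,14,15): 1⊕1⊕0⊕1⊕1⊕1⊕1⊕1 = 1
s4 (pos 4,5,6,7,12,13,14,15): 0⊕0⊕0⊕1⊕0⊕0⊕1⊕1 = 1
s8 (pos 8,9,10,11,12,13,14,15): 1⊕0⊕1⊕1⊕0⊕0⊕1⊕1 = 1
Syndrome s8…s1 = 1110 → error at position 14.
Flip position 14: 011000110110011 → 011000110110001
Read data bits from positions 3,5,6,7,9,10,11,12,13,14,15: 10010110001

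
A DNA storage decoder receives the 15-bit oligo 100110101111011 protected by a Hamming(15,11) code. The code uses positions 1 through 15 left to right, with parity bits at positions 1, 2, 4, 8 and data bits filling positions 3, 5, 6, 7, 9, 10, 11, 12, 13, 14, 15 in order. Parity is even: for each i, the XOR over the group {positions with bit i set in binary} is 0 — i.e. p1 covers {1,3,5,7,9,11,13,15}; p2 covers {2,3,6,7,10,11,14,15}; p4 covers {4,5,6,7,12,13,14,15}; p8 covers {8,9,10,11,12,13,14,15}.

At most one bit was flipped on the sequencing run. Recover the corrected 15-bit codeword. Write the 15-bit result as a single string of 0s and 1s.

s1 (pos 1,3,5,7,9,11,13,15): 1⊕0⊕1⊕1⊕1⊕1⊕0⊕1 = 0
s2 (pos 2,3,6,7,10,11,14,15): 0⊕0⊕0⊕1⊕1⊕1⊕1⊕1 = 1
s4 (pos 4,5,6,7,12,13,14,15): 1⊕1⊕0⊕1⊕1⊕0⊕1⊕1 = 0
s8 (pos 8,9,10,11,12,13,14,15): 0⊕1⊕1⊕1⊕1⊕0⊕1⊕1 = 0
Syndrome s8…s1 = 0010 → error at position 2.
Flip position 2: 100110101111011 → 110110101111011

110110101111011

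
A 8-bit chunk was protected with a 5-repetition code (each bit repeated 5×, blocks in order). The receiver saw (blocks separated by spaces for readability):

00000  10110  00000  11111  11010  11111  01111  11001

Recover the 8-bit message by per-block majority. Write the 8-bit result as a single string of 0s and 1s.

01011111

Block 1 (00000): 0 ones → 0
Block 2 (10110): 3 ones → 1
Block 3 (00000): 0 ones → 0
Block 4 (11111): 5 ones → 1
Block 5 (11010): 3 ones → 1
Block 6 (11111): 5 ones → 1
Block 7 (01111): 4 ones → 1
Block 8 (11001): 3 ones → 1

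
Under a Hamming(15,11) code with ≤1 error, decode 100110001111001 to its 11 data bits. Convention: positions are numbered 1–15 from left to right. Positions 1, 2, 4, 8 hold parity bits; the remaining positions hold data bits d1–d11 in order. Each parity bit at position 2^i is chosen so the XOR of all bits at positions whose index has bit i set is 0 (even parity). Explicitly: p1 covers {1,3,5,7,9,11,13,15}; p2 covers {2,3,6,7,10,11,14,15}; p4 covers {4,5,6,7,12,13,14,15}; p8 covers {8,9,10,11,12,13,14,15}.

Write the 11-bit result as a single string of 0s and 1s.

01001101001

s1 (pos 1,3,5,7,9,11,13,15): 1⊕0⊕1⊕0⊕1⊕1⊕0⊕1 = 1
s2 (pos 2,3,6,7,10,11,14,15): 0⊕0⊕0⊕0⊕1⊕1⊕0⊕1 = 1
s4 (pos 4,5,6,7,12,13,14,15): 1⊕1⊕0⊕0⊕1⊕0⊕0⊕1 = 0
s8 (pos 8,9,10,11,12,13,14,15): 0⊕1⊕1⊕1⊕1⊕0⊕0⊕1 = 1
Syndrome s8…s1 = 1011 → error at position 11.
Flip position 11: 100110001111001 → 100110001101001
Read data bits from positions 3,5,6,7,9,10,11,12,13,14,15: 01001101001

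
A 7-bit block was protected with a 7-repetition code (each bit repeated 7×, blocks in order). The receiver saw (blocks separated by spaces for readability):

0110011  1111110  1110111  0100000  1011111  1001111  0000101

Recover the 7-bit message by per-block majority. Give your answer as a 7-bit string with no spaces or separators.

Block 1 (0110011): 4 ones → 1
Block 2 (1111110): 6 ones → 1
Block 3 (1110111): 6 ones → 1
Block 4 (0100000): 1 one → 0
Block 5 (1011111): 6 ones → 1
Block 6 (1001111): 5 ones → 1
Block 7 (0000101): 2 ones → 0

1110110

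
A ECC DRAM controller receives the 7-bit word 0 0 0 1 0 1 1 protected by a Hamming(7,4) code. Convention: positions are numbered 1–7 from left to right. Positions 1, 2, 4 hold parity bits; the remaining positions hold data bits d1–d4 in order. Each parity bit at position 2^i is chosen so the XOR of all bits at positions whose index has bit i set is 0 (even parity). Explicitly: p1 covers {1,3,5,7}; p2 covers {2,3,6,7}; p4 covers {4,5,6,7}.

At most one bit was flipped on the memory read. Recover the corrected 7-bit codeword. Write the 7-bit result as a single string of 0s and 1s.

0001111

s1 (pos 1,3,5,7): 0⊕0⊕0⊕1 = 1
s2 (pos 2,3,6,7): 0⊕0⊕1⊕1 = 0
s4 (pos 4,5,6,7): 1⊕0⊕1⊕1 = 1
Syndrome s4…s1 = 101 → error at position 5.
Flip position 5: 0001011 → 0001111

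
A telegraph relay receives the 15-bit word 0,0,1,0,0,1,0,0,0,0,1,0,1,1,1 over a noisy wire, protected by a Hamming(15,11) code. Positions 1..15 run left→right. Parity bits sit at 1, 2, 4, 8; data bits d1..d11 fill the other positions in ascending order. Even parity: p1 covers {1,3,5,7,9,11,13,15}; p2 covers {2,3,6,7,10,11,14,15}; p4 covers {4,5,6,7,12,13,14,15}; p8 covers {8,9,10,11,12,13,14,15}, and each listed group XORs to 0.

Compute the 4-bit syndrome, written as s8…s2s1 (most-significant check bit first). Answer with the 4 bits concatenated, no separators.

s1 (pos 1,3,5,7,9,11,13,15): 0⊕1⊕0⊕0⊕0⊕1⊕1⊕1 = 0
s2 (pos 2,3,6,7,10,11,14,15): 0⊕1⊕1⊕0⊕0⊕1⊕1⊕1 = 1
s4 (pos 4,5,6,7,12,13,14,15): 0⊕0⊕1⊕0⊕0⊕1⊕1⊕1 = 0
s8 (pos 8,9,10,11,12,13,14,15): 0⊕0⊕0⊕1⊕0⊕1⊕1⊕1 = 0
Syndrome s8…s1 = 0010 → error at position 2.

0010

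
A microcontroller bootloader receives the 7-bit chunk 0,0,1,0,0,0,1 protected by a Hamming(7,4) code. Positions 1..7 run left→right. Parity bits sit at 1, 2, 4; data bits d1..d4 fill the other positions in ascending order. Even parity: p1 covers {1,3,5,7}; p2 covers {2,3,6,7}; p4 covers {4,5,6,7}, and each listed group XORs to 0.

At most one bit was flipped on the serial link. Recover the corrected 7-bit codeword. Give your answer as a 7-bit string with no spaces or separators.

0011001

s1 (pos 1,3,5,7): 0⊕1⊕0⊕1 = 0
s2 (pos 2,3,6,7): 0⊕1⊕0⊕1 = 0
s4 (pos 4,5,6,7): 0⊕0⊕0⊕1 = 1
Syndrome s4…s1 = 100 → error at position 4.
Flip position 4: 0010001 → 0011001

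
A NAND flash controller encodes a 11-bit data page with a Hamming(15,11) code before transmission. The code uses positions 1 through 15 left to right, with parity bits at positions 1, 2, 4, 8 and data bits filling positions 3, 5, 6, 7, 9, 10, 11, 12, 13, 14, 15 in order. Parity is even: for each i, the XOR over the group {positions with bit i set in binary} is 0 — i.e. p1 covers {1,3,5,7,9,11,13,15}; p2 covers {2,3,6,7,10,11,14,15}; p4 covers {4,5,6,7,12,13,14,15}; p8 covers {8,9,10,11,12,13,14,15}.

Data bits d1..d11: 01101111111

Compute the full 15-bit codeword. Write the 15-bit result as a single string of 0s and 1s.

110011011111111

Place data at non-parity positions: p1 p2 0 p4 1 1 0 p8 1 1 1 1 1 1 1
p1 (pos 1,3,5,7,9,11,13,15): XOR of data positions = 0⊕1⊕0⊕1⊕1⊕1⊕1 = 1
p2 (pos 2,3,6,7,10,11,14,15): XOR of data positions = 0⊕1⊕0⊕1⊕1⊕1⊕1 = 1
p4 (pos 4,5,6,7,12,13,14,15): XOR of data positions = 1⊕1⊕0⊕1⊕1⊕1⊕1 = 0
p8 (pos 8,9,10,11,12,13,14,15): XOR of data positions = 1⊕1⊕1⊕1⊕1⊕1⊕1 = 1
Codeword: 110011011111111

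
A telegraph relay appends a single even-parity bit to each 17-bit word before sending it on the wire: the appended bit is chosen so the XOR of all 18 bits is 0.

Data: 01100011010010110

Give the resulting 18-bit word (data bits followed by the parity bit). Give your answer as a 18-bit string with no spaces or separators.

XOR of the 17 data bits: 0⊕1⊕1⊕0⊕0⊕0⊕1⊕1⊕0⊕1⊕0⊕0⊕1⊕0⊕1⊕1⊕0 = 0
Parity bit = 0 (so all 18 bits XOR to 0).

011000110100101100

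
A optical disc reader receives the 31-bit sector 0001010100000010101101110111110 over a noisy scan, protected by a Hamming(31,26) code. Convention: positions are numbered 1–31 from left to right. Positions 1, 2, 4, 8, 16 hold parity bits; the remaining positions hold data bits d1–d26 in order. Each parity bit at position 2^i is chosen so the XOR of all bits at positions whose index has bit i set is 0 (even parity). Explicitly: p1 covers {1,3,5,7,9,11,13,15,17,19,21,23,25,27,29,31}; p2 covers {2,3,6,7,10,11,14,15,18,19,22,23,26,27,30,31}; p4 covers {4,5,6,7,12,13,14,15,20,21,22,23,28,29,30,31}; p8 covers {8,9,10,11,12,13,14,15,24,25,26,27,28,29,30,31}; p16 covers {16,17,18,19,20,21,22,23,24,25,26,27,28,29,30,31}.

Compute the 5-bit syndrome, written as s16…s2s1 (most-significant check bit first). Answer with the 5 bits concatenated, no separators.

s1 (pos 1,3,5,7,9,11,13,15,17,19,21,23,25,27,29,31): 0⊕0⊕0⊕0⊕0⊕0⊕0⊕1⊕1⊕1⊕0⊕1⊕0⊕1⊕1⊕0 = 0
s2 (pos 2,3,6,7,10,11,14,15,18,19,22,23,26,27,30,31): 0⊕0⊕1⊕0⊕0⊕0⊕0⊕1⊕0⊕1⊕1⊕1⊕1⊕1⊕1⊕0 = 0
s4 (pos 4,5,6,7,12,13,14,15,20,21,22,23,28,29,30,31): 1⊕0⊕1⊕0⊕0⊕0⊕0⊕1⊕1⊕0⊕1⊕1⊕1⊕1⊕1⊕0 = 1
s8 (pos 8,9,10,11,12,13,14,15,24,25,26,27,28,29,30,31): 1⊕0⊕0⊕0⊕0⊕0⊕0⊕1⊕1⊕0⊕1⊕1⊕1⊕1⊕1⊕0 = 0
s16 (pos 16,17,18,19,20,21,22,23,24,25,26,27,28,29,30,31): 0⊕1⊕0⊕1⊕1⊕0⊕1⊕1⊕1⊕0⊕1⊕1⊕1⊕1⊕1⊕0 = 1
Syndrome s16…s1 = 10100 → error at position 20.

10100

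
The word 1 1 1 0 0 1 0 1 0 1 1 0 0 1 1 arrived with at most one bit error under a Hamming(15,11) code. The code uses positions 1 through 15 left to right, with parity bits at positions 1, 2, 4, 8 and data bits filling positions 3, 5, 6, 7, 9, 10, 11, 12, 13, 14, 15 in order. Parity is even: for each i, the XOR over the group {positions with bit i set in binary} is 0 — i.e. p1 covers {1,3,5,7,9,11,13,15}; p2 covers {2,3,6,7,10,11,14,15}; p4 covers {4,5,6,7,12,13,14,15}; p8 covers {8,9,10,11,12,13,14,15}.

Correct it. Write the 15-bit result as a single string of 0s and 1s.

s1 (pos 1,3,5,7,9,11,13,15): 1⊕1⊕0⊕0⊕0⊕1⊕0⊕1 = 0
s2 (pos 2,3,6,7,10,11,14,15): 1⊕1⊕1⊕0⊕1⊕1⊕1⊕1 = 1
s4 (pos 4,5,6,7,12,13,14,15): 0⊕0⊕1⊕0⊕0⊕0⊕1⊕1 = 1
s8 (pos 8,9,10,11,12,13,14,15): 1⊕0⊕1⊕1⊕0⊕0⊕1⊕1 = 1
Syndrome s8…s1 = 1110 → error at position 14.
Flip position 14: 111001010110011 → 111001010110001

111001010110001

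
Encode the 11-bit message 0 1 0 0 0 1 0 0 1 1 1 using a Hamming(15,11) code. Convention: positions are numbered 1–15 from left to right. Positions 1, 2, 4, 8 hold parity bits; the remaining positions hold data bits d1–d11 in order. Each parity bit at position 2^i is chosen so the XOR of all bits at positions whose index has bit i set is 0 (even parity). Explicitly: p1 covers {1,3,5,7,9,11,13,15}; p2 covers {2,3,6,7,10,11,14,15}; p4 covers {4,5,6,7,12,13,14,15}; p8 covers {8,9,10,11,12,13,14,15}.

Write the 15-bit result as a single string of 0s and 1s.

110010000100111

Place data at non-parity positions: p1 p2 0 p4 1 0 0 p8 0 1 0 0 1 1 1
p1 (pos 1,3,5,7,9,11,13,15): XOR of data positions = 0⊕1⊕0⊕0⊕0⊕1⊕1 = 1
p2 (pos 2,3,6,7,10,11,14,15): XOR of data positions = 0⊕0⊕0⊕1⊕0⊕1⊕1 = 1
p4 (pos 4,5,6,7,12,13,14,15): XOR of data positions = 1⊕0⊕0⊕0⊕1⊕1⊕1 = 0
p8 (pos 8,9,10,11,12,13,14,15): XOR of data positions = 0⊕1⊕0⊕0⊕1⊕1⊕1 = 0
Codeword: 110010000100111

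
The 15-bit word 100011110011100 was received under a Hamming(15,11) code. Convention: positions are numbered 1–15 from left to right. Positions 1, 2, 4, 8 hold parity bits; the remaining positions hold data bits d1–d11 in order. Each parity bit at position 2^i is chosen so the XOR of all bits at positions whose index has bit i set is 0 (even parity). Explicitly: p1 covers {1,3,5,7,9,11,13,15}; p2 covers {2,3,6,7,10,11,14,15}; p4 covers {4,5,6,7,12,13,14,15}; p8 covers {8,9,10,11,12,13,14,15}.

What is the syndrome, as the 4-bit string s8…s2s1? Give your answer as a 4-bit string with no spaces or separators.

0111

s1 (pos 1,3,5,7,9,11,13,15): 1⊕0⊕1⊕1⊕0⊕1⊕1⊕0 = 1
s2 (pos 2,3,6,7,10,11,14,15): 0⊕0⊕1⊕1⊕0⊕1⊕0⊕0 = 1
s4 (pos 4,5,6,7,12,13,14,15): 0⊕1⊕1⊕1⊕1⊕1⊕0⊕0 = 1
s8 (pos 8,9,10,11,12,13,14,15): 1⊕0⊕0⊕1⊕1⊕1⊕0⊕0 = 0
Syndrome s8…s1 = 0111 → error at position 7.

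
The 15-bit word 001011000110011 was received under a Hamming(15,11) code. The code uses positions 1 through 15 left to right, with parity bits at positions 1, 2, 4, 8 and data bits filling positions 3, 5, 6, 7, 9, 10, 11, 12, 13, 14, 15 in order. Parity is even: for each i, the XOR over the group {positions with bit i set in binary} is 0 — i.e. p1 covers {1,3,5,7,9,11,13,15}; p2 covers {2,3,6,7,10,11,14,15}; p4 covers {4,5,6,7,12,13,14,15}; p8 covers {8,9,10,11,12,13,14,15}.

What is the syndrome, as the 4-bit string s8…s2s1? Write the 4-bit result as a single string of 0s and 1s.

s1 (pos 1,3,5,7,9,11,13,15): 0⊕1⊕1⊕0⊕0⊕1⊕0⊕1 = 0
s2 (pos 2,3,6,7,10,11,14,15): 0⊕1⊕1⊕0⊕1⊕1⊕1⊕1 = 0
s4 (pos 4,5,6,7,12,13,14,15): 0⊕1⊕1⊕0⊕0⊕0⊕1⊕1 = 0
s8 (pos 8,9,10,11,12,13,14,15): 0⊕0⊕1⊕1⊕0⊕0⊕1⊕1 = 0
Syndrome s8…s1 = 0000 → no error.

0000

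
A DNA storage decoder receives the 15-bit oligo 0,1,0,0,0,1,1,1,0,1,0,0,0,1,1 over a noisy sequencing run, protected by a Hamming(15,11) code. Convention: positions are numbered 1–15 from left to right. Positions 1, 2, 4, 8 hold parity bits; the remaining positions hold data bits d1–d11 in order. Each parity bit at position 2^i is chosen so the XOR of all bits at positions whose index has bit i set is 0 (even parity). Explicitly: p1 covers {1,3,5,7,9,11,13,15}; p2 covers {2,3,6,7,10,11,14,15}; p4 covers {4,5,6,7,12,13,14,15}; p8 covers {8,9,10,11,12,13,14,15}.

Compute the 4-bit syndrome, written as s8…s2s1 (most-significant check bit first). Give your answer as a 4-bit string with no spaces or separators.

s1 (pos 1,3,5,7,9,11,13,15): 0⊕0⊕0⊕1⊕0⊕0⊕0⊕1 = 0
s2 (pos 2,3,6,7,10,11,14,15): 1⊕0⊕1⊕1⊕1⊕0⊕1⊕1 = 0
s4 (pos 4,5,6,7,12,13,14,15): 0⊕0⊕1⊕1⊕0⊕0⊕1⊕1 = 0
s8 (pos 8,9,10,11,12,13,14,15): 1⊕0⊕1⊕0⊕0⊕0⊕1⊕1 = 0
Syndrome s8…s1 = 0000 → no error.

0000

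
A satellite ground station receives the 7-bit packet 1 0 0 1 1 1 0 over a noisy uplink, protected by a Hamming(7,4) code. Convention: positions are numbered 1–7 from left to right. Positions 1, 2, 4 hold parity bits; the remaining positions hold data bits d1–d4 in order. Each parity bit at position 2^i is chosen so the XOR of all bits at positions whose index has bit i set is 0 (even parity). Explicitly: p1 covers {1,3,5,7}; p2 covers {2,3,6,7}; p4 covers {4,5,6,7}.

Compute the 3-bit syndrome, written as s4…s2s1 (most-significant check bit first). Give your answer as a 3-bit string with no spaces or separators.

s1 (pos 1,3,5,7): 1⊕0⊕1⊕0 = 0
s2 (pos 2,3,6,7): 0⊕0⊕1⊕0 = 1
s4 (pos 4,5,6,7): 1⊕1⊕1⊕0 = 1
Syndrome s4…s1 = 110 → error at position 6.

110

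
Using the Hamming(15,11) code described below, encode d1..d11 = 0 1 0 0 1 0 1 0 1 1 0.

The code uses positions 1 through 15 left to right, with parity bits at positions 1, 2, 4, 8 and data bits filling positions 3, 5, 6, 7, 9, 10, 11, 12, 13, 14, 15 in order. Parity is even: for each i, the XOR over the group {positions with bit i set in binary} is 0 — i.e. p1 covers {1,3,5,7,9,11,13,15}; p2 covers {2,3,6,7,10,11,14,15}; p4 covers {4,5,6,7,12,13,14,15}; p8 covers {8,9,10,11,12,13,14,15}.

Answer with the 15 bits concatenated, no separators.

000110001010110

Place data at non-parity positions: p1 p2 0 p4 1 0 0 p8 1 0 1 0 1 1 0
p1 (pos 1,3,5,7,9,11,13,15): XOR of data positions = 0⊕1⊕0⊕1⊕1⊕1⊕0 = 0
p2 (pos 2,3,6,7,10,11,14,15): XOR of data positions = 0⊕0⊕0⊕0⊕1⊕1⊕0 = 0
p4 (pos 4,5,6,7,12,13,14,15): XOR of data positions = 1⊕0⊕0⊕0⊕1⊕1⊕0 = 1
p8 (pos 8,9,10,11,12,13,14,15): XOR of data positions = 1⊕0⊕1⊕0⊕1⊕1⊕0 = 0
Codeword: 000110001010110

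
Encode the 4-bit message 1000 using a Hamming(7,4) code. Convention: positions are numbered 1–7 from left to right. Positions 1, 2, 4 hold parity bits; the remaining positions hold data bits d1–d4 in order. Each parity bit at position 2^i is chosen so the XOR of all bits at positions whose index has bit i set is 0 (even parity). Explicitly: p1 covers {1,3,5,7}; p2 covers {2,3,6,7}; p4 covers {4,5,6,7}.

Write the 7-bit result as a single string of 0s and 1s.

1110000

Place data at non-parity positions: p1 p2 1 p4 0 0 0
p1 (pos 1,3,5,7): XOR of data positions = 1⊕0⊕0 = 1
p2 (pos 2,3,6,7): XOR of data positions = 1⊕0⊕0 = 1
p4 (pos 4,5,6,7): XOR of data positions = 0⊕0⊕0 = 0
Codeword: 1110000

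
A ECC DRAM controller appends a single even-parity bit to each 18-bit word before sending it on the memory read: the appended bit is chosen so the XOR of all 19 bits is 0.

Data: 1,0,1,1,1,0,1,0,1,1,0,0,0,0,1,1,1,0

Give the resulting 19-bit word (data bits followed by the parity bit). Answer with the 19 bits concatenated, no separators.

XOR of the 18 data bits: 1⊕0⊕1⊕1⊕1⊕0⊕1⊕0⊕1⊕1⊕0⊕0⊕0⊕0⊕1⊕1⊕1⊕0 = 0
Parity bit = 0 (so all 19 bits XOR to 0).

1011101011000011100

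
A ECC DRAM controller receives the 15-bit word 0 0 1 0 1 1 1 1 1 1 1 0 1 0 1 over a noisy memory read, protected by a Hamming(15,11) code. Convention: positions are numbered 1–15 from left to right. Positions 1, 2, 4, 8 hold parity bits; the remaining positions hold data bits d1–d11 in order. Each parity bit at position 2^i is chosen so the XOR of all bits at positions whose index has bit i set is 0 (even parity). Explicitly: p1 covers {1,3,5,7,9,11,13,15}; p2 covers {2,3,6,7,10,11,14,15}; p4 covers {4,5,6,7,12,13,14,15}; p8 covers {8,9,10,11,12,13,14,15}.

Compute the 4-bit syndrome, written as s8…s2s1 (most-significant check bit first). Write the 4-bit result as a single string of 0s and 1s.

0101

s1 (pos 1,3,5,7,9,11,13,15): 0⊕1⊕1⊕1⊕1⊕1⊕1⊕1 = 1
s2 (pos 2,3,6,7,10,11,14,15): 0⊕1⊕1⊕1⊕1⊕1⊕0⊕1 = 0
s4 (pos 4,5,6,7,12,13,14,15): 0⊕1⊕1⊕1⊕0⊕1⊕0⊕1 = 1
s8 (pos 8,9,10,11,12,13,14,15): 1⊕1⊕1⊕1⊕0⊕1⊕0⊕1 = 0
Syndrome s8…s1 = 0101 → error at position 5.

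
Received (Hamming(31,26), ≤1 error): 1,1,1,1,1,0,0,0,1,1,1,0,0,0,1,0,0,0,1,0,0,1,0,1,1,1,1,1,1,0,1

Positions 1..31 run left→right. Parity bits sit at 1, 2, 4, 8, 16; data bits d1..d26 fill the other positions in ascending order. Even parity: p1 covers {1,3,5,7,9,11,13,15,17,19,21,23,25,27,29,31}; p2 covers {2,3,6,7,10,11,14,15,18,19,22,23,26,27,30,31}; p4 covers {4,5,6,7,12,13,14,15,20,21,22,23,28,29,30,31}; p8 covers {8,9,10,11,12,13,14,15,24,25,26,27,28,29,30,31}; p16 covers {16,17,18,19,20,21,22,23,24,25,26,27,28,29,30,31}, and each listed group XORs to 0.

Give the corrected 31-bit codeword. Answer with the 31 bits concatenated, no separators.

s1 (pos 1,3,5,7,9,11,13,15,17,19,21,23,25,27,29,31): 1⊕1⊕1⊕0⊕1⊕1⊕0⊕1⊕0⊕1⊕0⊕0⊕1⊕1⊕1⊕1 = 1
s2 (pos 2,3,6,7,10,11,14,15,18,19,22,23,26,27,30,31): 1⊕1⊕0⊕0⊕1⊕1⊕0⊕1⊕0⊕1⊕1⊕0⊕1⊕1⊕0⊕1 = 0
s4 (pos 4,5,6,7,12,13,14,15,20,21,22,23,28,29,30,31): 1⊕1⊕0⊕0⊕0⊕0⊕0⊕1⊕0⊕0⊕1⊕0⊕1⊕1⊕0⊕1 = 1
s8 (pos 8,9,10,11,12,13,14,15,24,25,26,27,28,29,30,31): 0⊕1⊕1⊕1⊕0⊕0⊕0⊕1⊕1⊕1⊕1⊕1⊕1⊕1⊕0⊕1 = 1
s16 (pos 16,17,18,19,20,21,22,23,24,25,26,27,28,29,30,31): 0⊕0⊕0⊕1⊕0⊕0⊕1⊕0⊕1⊕1⊕1⊕1⊕1⊕1⊕0⊕1 = 1
Syndrome s16…s1 = 11101 → error at position 29.
Flip position 29: 1111100011100010001001011111101 → 1111100011100010001001011111001

1111100011100010001001011111001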